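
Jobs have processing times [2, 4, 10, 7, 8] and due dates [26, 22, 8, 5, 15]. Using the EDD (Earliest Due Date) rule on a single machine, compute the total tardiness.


Sort by due date (EDD order): [(7, 5), (10, 8), (8, 15), (4, 22), (2, 26)]
Compute completion times and tardiness:
  Job 1: p=7, d=5, C=7, tardiness=max(0,7-5)=2
  Job 2: p=10, d=8, C=17, tardiness=max(0,17-8)=9
  Job 3: p=8, d=15, C=25, tardiness=max(0,25-15)=10
  Job 4: p=4, d=22, C=29, tardiness=max(0,29-22)=7
  Job 5: p=2, d=26, C=31, tardiness=max(0,31-26)=5
Total tardiness = 33

33


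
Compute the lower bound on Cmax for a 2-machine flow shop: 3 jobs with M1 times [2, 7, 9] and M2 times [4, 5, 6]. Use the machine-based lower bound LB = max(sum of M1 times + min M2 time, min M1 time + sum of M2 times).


LB1 = sum(M1 times) + min(M2 times) = 18 + 4 = 22
LB2 = min(M1 times) + sum(M2 times) = 2 + 15 = 17
Lower bound = max(LB1, LB2) = max(22, 17) = 22

22


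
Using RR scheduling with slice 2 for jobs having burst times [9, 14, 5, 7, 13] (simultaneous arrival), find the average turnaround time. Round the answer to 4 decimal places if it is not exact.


Time quantum = 2
Execution trace:
  J1 runs 2 units, time = 2
  J2 runs 2 units, time = 4
  J3 runs 2 units, time = 6
  J4 runs 2 units, time = 8
  J5 runs 2 units, time = 10
  J1 runs 2 units, time = 12
  J2 runs 2 units, time = 14
  J3 runs 2 units, time = 16
  J4 runs 2 units, time = 18
  J5 runs 2 units, time = 20
  J1 runs 2 units, time = 22
  J2 runs 2 units, time = 24
  J3 runs 1 units, time = 25
  J4 runs 2 units, time = 27
  J5 runs 2 units, time = 29
  J1 runs 2 units, time = 31
  J2 runs 2 units, time = 33
  J4 runs 1 units, time = 34
  J5 runs 2 units, time = 36
  J1 runs 1 units, time = 37
  J2 runs 2 units, time = 39
  J5 runs 2 units, time = 41
  J2 runs 2 units, time = 43
  J5 runs 2 units, time = 45
  J2 runs 2 units, time = 47
  J5 runs 1 units, time = 48
Finish times: [37, 47, 25, 34, 48]
Average turnaround = 191/5 = 38.2

38.2


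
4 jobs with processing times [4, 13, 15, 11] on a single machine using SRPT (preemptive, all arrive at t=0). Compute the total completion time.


Since all jobs arrive at t=0, SRPT equals SPT ordering.
SPT order: [4, 11, 13, 15]
Completion times:
  Job 1: p=4, C=4
  Job 2: p=11, C=15
  Job 3: p=13, C=28
  Job 4: p=15, C=43
Total completion time = 4 + 15 + 28 + 43 = 90

90


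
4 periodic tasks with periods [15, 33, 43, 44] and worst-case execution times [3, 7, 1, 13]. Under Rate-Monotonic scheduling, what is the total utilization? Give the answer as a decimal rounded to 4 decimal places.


Compute individual utilizations (exact fractions):
  Task 1: C/T = 3/15 = 1/5 (approx. 0.2)
  Task 2: C/T = 7/33 (approx. 0.2121)
  Task 3: C/T = 1/43 (approx. 0.0233)
  Task 4: C/T = 13/44 (approx. 0.2955)
Total utilization U = 1/5 + 7/33 + 1/43 + 13/44 = 20741/28380
Rounded to 4 decimal places: U = 0.7308
RM (Liu & Layland) bound for 4 tasks = 0.756828; compare with U = 20741/28380 (approx. 0.730832)
U <= bound, so schedulable by RM sufficient condition.

0.7308


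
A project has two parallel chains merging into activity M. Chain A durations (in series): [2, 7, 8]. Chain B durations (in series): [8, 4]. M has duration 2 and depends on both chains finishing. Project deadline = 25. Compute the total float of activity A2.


Forward pass: ES(A2) = sum of predecessors on chain A = 2
EF = ES + duration = 2 + 7 = 9
Backward pass: LF(M) = deadline = 25; LS(M) = 25 - 2 = 23
LF(A2) = LS(M) - sum(successors on chain A) = 23 - 8 = 15
LS = LF - duration = 15 - 7 = 8
Total float = LS - ES = 8 - 2 = 6

6


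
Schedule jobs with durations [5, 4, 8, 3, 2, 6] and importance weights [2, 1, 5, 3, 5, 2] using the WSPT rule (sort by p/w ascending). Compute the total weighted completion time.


Compute p/w ratios and sort ascending (WSPT): [(2, 5), (3, 3), (8, 5), (5, 2), (6, 2), (4, 1)]
Compute weighted completion times:
  Job (p=2,w=5): C=2, w*C=5*2=10
  Job (p=3,w=3): C=5, w*C=3*5=15
  Job (p=8,w=5): C=13, w*C=5*13=65
  Job (p=5,w=2): C=18, w*C=2*18=36
  Job (p=6,w=2): C=24, w*C=2*24=48
  Job (p=4,w=1): C=28, w*C=1*28=28
Total weighted completion time = 202

202


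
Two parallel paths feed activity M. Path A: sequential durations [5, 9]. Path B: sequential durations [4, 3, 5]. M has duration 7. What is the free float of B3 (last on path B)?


ES(B3) = sum of predecessors on chain B = 7
EF(B3) = ES + duration = 7 + 5 = 12
Successor of B3 is M. ES(M) = max(sum(A), sum(B)) = max(14, 12) = 14
Free float = ES(successor) - EF(current) = 14 - 12 = 2

2


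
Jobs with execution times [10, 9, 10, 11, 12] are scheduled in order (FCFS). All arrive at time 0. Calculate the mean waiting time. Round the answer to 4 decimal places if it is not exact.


FCFS order (as given): [10, 9, 10, 11, 12]
Waiting times:
  Job 1: wait = 0
  Job 2: wait = 10
  Job 3: wait = 19
  Job 4: wait = 29
  Job 5: wait = 40
Sum of waiting times = 98
Average waiting time = 98/5 = 19.6

19.6


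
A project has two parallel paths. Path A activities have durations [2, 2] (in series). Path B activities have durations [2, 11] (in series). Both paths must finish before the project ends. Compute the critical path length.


Path A total = 2 + 2 = 4
Path B total = 2 + 11 = 13
Critical path = longest path = max(4, 13) = 13

13


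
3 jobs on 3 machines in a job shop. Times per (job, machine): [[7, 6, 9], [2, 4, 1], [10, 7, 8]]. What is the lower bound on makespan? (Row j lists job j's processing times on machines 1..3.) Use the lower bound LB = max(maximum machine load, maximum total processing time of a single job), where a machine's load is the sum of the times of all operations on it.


Machine loads:
  Machine 1: 7 + 2 + 10 = 19
  Machine 2: 6 + 4 + 7 = 17
  Machine 3: 9 + 1 + 8 = 18
Max machine load = 19
Job totals:
  Job 1: 22
  Job 2: 7
  Job 3: 25
Max job total = 25
Lower bound = max(19, 25) = 25

25


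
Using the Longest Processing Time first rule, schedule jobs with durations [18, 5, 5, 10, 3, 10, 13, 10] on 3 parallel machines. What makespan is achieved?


Sort jobs in decreasing order (LPT): [18, 13, 10, 10, 10, 5, 5, 3]
Assign each job to the least loaded machine:
  Machine 1: jobs [18, 5, 3], load = 26
  Machine 2: jobs [13, 10], load = 23
  Machine 3: jobs [10, 10, 5], load = 25
Makespan = max load = 26

26


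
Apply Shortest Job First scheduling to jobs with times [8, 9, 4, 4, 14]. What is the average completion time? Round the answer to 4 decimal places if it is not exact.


SJF order (ascending): [4, 4, 8, 9, 14]
Completion times:
  Job 1: burst=4, C=4
  Job 2: burst=4, C=8
  Job 3: burst=8, C=16
  Job 4: burst=9, C=25
  Job 5: burst=14, C=39
Average completion = 92/5 = 18.4

18.4


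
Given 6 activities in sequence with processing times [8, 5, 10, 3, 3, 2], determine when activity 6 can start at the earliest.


Activity 6 starts after activities 1 through 5 complete.
Predecessor durations: [8, 5, 10, 3, 3]
ES = 8 + 5 + 10 + 3 + 3 = 29

29


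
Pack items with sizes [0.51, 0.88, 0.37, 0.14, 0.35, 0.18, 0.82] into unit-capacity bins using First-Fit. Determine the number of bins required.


Place items sequentially using First-Fit:
  Item 0.51 -> new Bin 1
  Item 0.88 -> new Bin 2
  Item 0.37 -> Bin 1 (now 0.88)
  Item 0.14 -> new Bin 3
  Item 0.35 -> Bin 3 (now 0.49)
  Item 0.18 -> Bin 3 (now 0.67)
  Item 0.82 -> new Bin 4
Total bins used = 4

4


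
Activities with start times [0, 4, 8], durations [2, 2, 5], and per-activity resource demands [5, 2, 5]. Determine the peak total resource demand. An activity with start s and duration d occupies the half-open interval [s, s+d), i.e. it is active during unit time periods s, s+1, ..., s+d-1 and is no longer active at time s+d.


Each activity i is active on [start_i, start_i + duration_i).
Compute total resource usage per time slot:
  t=0: active resources = [5], total = 5
  t=1: active resources = [5], total = 5
  t=2: active resources = [], total = 0
  t=3: active resources = [], total = 0
  t=4: active resources = [2], total = 2
  t=5: active resources = [2], total = 2
  t=6: active resources = [], total = 0
  t=7: active resources = [], total = 0
  t=8: active resources = [5], total = 5
  t=9: active resources = [5], total = 5
  t=10: active resources = [5], total = 5
  t=11: active resources = [5], total = 5
  t=12: active resources = [5], total = 5
Peak resource demand = 5

5


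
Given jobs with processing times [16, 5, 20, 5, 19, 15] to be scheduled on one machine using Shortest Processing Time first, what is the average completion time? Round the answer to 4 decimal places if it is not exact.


Sort jobs by processing time (SPT order): [5, 5, 15, 16, 19, 20]
Compute completion times sequentially:
  Job 1: processing = 5, completes at 5
  Job 2: processing = 5, completes at 10
  Job 3: processing = 15, completes at 25
  Job 4: processing = 16, completes at 41
  Job 5: processing = 19, completes at 60
  Job 6: processing = 20, completes at 80
Sum of completion times = 221
Average completion time = 221/6 = 36.8333

36.8333


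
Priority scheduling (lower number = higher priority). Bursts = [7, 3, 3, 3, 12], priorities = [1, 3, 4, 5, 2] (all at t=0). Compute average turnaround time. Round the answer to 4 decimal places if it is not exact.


Sort by priority (ascending = highest first):
Order: [(1, 7), (2, 12), (3, 3), (4, 3), (5, 3)]
Completion times:
  Priority 1, burst=7, C=7
  Priority 2, burst=12, C=19
  Priority 3, burst=3, C=22
  Priority 4, burst=3, C=25
  Priority 5, burst=3, C=28
Average turnaround = 101/5 = 20.2

20.2


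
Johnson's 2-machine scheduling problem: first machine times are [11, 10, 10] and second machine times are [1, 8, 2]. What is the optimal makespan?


Apply Johnson's rule:
  Group 1 (a <= b): []
  Group 2 (a > b): [(2, 10, 8), (3, 10, 2), (1, 11, 1)]
Optimal job order: [2, 3, 1]
Schedule:
  Job 2: M1 done at 10, M2 done at 18
  Job 3: M1 done at 20, M2 done at 22
  Job 1: M1 done at 31, M2 done at 32
Makespan = 32

32


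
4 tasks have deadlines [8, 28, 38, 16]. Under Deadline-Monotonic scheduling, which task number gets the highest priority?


Sort tasks by relative deadline (ascending):
  Task 1: deadline = 8
  Task 4: deadline = 16
  Task 2: deadline = 28
  Task 3: deadline = 38
Priority order (highest first): [1, 4, 2, 3]
Highest priority task = 1

1


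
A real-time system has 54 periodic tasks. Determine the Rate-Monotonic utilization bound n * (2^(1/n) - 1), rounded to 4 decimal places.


Compute 2^(1/54) = 1.0129187947
Subtract 1: 1.0129187947 - 1 = 0.0129187947
Multiply by n: 54 * 0.0129187947 = 0.6976149138
Round to 4 dp: 0.6976

0.6976


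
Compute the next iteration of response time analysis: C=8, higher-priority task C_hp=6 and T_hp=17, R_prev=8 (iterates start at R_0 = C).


R_next = C + ceil(R_prev / T_hp) * C_hp
ceil(8 / 17) = ceil(0.4706) = 1
Interference = 1 * 6 = 6
R_next = 8 + 6 = 14

14


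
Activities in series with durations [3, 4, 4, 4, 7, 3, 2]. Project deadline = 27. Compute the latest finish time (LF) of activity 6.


LF(activity 6) = deadline - sum of successor durations
Successors: activities 7 through 7 with durations [2]
Sum of successor durations = 2
LF = 27 - 2 = 25

25


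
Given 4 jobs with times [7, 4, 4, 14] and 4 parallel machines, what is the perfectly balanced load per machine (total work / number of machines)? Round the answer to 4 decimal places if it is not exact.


Total processing time = 7 + 4 + 4 + 14 = 29
Number of machines = 4
Ideal balanced load = 29 / 4 = 7.25

7.25


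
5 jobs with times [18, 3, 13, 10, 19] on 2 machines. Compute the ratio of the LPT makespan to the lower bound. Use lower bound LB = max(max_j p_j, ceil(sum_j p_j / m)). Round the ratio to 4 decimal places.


LPT order: [19, 18, 13, 10, 3]
Machine loads after assignment: [32, 31]
LPT makespan = 32
Lower bound = max(max_job, ceil(total/2)) = max(19, 32) = 32
Ratio = 32 / 32 = 1.0

1.0


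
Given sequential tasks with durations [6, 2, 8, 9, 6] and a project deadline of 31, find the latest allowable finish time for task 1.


LF(activity 1) = deadline - sum of successor durations
Successors: activities 2 through 5 with durations [2, 8, 9, 6]
Sum of successor durations = 25
LF = 31 - 25 = 6

6


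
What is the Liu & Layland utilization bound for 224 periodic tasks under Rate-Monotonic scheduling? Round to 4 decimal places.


Compute 2^(1/224) = 1.0030991997
Subtract 1: 1.0030991997 - 1 = 0.0030991997
Multiply by n: 224 * 0.0030991997 = 0.6942207328
Round to 4 dp: 0.6942

0.6942


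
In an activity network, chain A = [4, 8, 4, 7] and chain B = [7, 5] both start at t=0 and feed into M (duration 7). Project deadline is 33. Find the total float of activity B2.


Forward pass: ES(B2) = sum of predecessors on chain B = 7
EF = ES + duration = 7 + 5 = 12
Backward pass: LF(M) = deadline = 33; LS(M) = 33 - 7 = 26
LF(B2) = LS(M) - sum(successors on chain B) = 26 - 0 = 26
LS = LF - duration = 26 - 5 = 21
Total float = LS - ES = 21 - 7 = 14

14


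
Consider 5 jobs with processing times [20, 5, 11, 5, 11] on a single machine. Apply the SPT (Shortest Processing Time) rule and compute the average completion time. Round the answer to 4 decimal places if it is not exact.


Sort jobs by processing time (SPT order): [5, 5, 11, 11, 20]
Compute completion times sequentially:
  Job 1: processing = 5, completes at 5
  Job 2: processing = 5, completes at 10
  Job 3: processing = 11, completes at 21
  Job 4: processing = 11, completes at 32
  Job 5: processing = 20, completes at 52
Sum of completion times = 120
Average completion time = 120/5 = 24.0

24.0


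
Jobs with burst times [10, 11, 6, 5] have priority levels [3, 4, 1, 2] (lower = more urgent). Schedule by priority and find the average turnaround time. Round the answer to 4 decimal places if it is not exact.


Sort by priority (ascending = highest first):
Order: [(1, 6), (2, 5), (3, 10), (4, 11)]
Completion times:
  Priority 1, burst=6, C=6
  Priority 2, burst=5, C=11
  Priority 3, burst=10, C=21
  Priority 4, burst=11, C=32
Average turnaround = 70/4 = 17.5

17.5


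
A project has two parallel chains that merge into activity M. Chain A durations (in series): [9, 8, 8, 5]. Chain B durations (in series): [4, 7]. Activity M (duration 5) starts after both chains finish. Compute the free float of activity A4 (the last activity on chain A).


ES(A4) = sum of predecessors on chain A = 25
EF(A4) = ES + duration = 25 + 5 = 30
Successor of A4 is M. ES(M) = max(sum(A), sum(B)) = max(30, 11) = 30
Free float = ES(successor) - EF(current) = 30 - 30 = 0

0


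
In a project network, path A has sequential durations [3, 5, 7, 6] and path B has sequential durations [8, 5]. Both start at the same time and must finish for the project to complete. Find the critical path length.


Path A total = 3 + 5 + 7 + 6 = 21
Path B total = 8 + 5 = 13
Critical path = longest path = max(21, 13) = 21

21


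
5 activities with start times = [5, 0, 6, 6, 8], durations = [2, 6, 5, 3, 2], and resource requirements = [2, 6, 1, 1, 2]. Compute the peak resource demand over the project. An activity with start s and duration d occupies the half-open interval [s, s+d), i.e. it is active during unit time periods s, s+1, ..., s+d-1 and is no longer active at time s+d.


Each activity i is active on [start_i, start_i + duration_i).
Compute total resource usage per time slot:
  t=0: active resources = [6], total = 6
  t=1: active resources = [6], total = 6
  t=2: active resources = [6], total = 6
  t=3: active resources = [6], total = 6
  t=4: active resources = [6], total = 6
  t=5: active resources = [2, 6], total = 8
  t=6: active resources = [2, 1, 1], total = 4
  t=7: active resources = [1, 1], total = 2
  t=8: active resources = [1, 1, 2], total = 4
  t=9: active resources = [1, 2], total = 3
  t=10: active resources = [1], total = 1
Peak resource demand = 8

8


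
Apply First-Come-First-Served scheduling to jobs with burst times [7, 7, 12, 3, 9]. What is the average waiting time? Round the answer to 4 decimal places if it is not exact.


FCFS order (as given): [7, 7, 12, 3, 9]
Waiting times:
  Job 1: wait = 0
  Job 2: wait = 7
  Job 3: wait = 14
  Job 4: wait = 26
  Job 5: wait = 29
Sum of waiting times = 76
Average waiting time = 76/5 = 15.2

15.2


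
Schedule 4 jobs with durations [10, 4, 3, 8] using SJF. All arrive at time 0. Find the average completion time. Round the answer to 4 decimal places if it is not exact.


SJF order (ascending): [3, 4, 8, 10]
Completion times:
  Job 1: burst=3, C=3
  Job 2: burst=4, C=7
  Job 3: burst=8, C=15
  Job 4: burst=10, C=25
Average completion = 50/4 = 12.5

12.5


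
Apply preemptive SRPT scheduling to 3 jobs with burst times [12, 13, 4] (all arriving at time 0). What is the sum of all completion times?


Since all jobs arrive at t=0, SRPT equals SPT ordering.
SPT order: [4, 12, 13]
Completion times:
  Job 1: p=4, C=4
  Job 2: p=12, C=16
  Job 3: p=13, C=29
Total completion time = 4 + 16 + 29 = 49

49


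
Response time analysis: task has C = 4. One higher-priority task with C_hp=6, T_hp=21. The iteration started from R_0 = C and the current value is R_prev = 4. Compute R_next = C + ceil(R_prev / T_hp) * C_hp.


R_next = C + ceil(R_prev / T_hp) * C_hp
ceil(4 / 21) = ceil(0.1905) = 1
Interference = 1 * 6 = 6
R_next = 4 + 6 = 10

10


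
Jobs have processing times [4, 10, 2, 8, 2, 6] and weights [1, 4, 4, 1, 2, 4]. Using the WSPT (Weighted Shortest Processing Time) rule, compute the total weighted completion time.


Compute p/w ratios and sort ascending (WSPT): [(2, 4), (2, 2), (6, 4), (10, 4), (4, 1), (8, 1)]
Compute weighted completion times:
  Job (p=2,w=4): C=2, w*C=4*2=8
  Job (p=2,w=2): C=4, w*C=2*4=8
  Job (p=6,w=4): C=10, w*C=4*10=40
  Job (p=10,w=4): C=20, w*C=4*20=80
  Job (p=4,w=1): C=24, w*C=1*24=24
  Job (p=8,w=1): C=32, w*C=1*32=32
Total weighted completion time = 192

192


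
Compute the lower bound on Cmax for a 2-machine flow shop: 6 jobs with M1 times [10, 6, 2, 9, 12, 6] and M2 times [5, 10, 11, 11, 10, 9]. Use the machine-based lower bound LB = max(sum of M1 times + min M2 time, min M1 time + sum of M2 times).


LB1 = sum(M1 times) + min(M2 times) = 45 + 5 = 50
LB2 = min(M1 times) + sum(M2 times) = 2 + 56 = 58
Lower bound = max(LB1, LB2) = max(50, 58) = 58

58


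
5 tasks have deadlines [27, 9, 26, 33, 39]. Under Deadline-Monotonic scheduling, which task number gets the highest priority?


Sort tasks by relative deadline (ascending):
  Task 2: deadline = 9
  Task 3: deadline = 26
  Task 1: deadline = 27
  Task 4: deadline = 33
  Task 5: deadline = 39
Priority order (highest first): [2, 3, 1, 4, 5]
Highest priority task = 2

2


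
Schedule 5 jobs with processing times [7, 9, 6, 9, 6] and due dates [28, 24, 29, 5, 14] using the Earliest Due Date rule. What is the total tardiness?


Sort by due date (EDD order): [(9, 5), (6, 14), (9, 24), (7, 28), (6, 29)]
Compute completion times and tardiness:
  Job 1: p=9, d=5, C=9, tardiness=max(0,9-5)=4
  Job 2: p=6, d=14, C=15, tardiness=max(0,15-14)=1
  Job 3: p=9, d=24, C=24, tardiness=max(0,24-24)=0
  Job 4: p=7, d=28, C=31, tardiness=max(0,31-28)=3
  Job 5: p=6, d=29, C=37, tardiness=max(0,37-29)=8
Total tardiness = 16

16


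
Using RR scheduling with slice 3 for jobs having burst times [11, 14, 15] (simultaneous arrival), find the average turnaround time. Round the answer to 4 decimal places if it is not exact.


Time quantum = 3
Execution trace:
  J1 runs 3 units, time = 3
  J2 runs 3 units, time = 6
  J3 runs 3 units, time = 9
  J1 runs 3 units, time = 12
  J2 runs 3 units, time = 15
  J3 runs 3 units, time = 18
  J1 runs 3 units, time = 21
  J2 runs 3 units, time = 24
  J3 runs 3 units, time = 27
  J1 runs 2 units, time = 29
  J2 runs 3 units, time = 32
  J3 runs 3 units, time = 35
  J2 runs 2 units, time = 37
  J3 runs 3 units, time = 40
Finish times: [29, 37, 40]
Average turnaround = 106/3 = 35.3333

35.3333


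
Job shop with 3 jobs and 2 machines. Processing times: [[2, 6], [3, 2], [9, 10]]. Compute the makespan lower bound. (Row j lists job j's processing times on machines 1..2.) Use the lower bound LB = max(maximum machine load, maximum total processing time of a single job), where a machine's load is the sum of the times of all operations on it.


Machine loads:
  Machine 1: 2 + 3 + 9 = 14
  Machine 2: 6 + 2 + 10 = 18
Max machine load = 18
Job totals:
  Job 1: 8
  Job 2: 5
  Job 3: 19
Max job total = 19
Lower bound = max(18, 19) = 19

19


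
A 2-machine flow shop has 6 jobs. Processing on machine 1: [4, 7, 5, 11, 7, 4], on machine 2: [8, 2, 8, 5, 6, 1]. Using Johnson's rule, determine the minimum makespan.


Apply Johnson's rule:
  Group 1 (a <= b): [(1, 4, 8), (3, 5, 8)]
  Group 2 (a > b): [(5, 7, 6), (4, 11, 5), (2, 7, 2), (6, 4, 1)]
Optimal job order: [1, 3, 5, 4, 2, 6]
Schedule:
  Job 1: M1 done at 4, M2 done at 12
  Job 3: M1 done at 9, M2 done at 20
  Job 5: M1 done at 16, M2 done at 26
  Job 4: M1 done at 27, M2 done at 32
  Job 2: M1 done at 34, M2 done at 36
  Job 6: M1 done at 38, M2 done at 39
Makespan = 39

39


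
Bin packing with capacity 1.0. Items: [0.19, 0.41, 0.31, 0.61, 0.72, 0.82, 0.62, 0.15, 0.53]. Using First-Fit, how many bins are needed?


Place items sequentially using First-Fit:
  Item 0.19 -> new Bin 1
  Item 0.41 -> Bin 1 (now 0.6)
  Item 0.31 -> Bin 1 (now 0.91)
  Item 0.61 -> new Bin 2
  Item 0.72 -> new Bin 3
  Item 0.82 -> new Bin 4
  Item 0.62 -> new Bin 5
  Item 0.15 -> Bin 2 (now 0.76)
  Item 0.53 -> new Bin 6
Total bins used = 6

6


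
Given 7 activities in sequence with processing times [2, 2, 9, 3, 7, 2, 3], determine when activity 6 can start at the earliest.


Activity 6 starts after activities 1 through 5 complete.
Predecessor durations: [2, 2, 9, 3, 7]
ES = 2 + 2 + 9 + 3 + 7 = 23

23


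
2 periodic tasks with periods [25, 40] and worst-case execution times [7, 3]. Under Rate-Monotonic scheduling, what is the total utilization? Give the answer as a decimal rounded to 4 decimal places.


Compute individual utilizations (exact fractions):
  Task 1: C/T = 7/25 (approx. 0.28)
  Task 2: C/T = 3/40 (approx. 0.075)
Total utilization U = 7/25 + 3/40 = 71/200
Rounded to 4 decimal places: U = 0.3550
RM (Liu & Layland) bound for 2 tasks = 0.828427; compare with U = 71/200 (approx. 0.355000)
U <= bound, so schedulable by RM sufficient condition.

0.3550


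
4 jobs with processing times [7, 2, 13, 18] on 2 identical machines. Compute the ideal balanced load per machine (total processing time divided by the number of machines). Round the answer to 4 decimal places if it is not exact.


Total processing time = 7 + 2 + 13 + 18 = 40
Number of machines = 2
Ideal balanced load = 40 / 2 = 20.0

20.0


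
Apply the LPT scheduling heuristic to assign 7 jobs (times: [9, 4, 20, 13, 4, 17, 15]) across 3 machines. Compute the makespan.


Sort jobs in decreasing order (LPT): [20, 17, 15, 13, 9, 4, 4]
Assign each job to the least loaded machine:
  Machine 1: jobs [20, 4, 4], load = 28
  Machine 2: jobs [17, 9], load = 26
  Machine 3: jobs [15, 13], load = 28
Makespan = max load = 28

28


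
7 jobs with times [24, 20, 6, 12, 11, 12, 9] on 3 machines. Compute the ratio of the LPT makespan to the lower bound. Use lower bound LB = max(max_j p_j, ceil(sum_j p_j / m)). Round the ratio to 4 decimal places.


LPT order: [24, 20, 12, 12, 11, 9, 6]
Machine loads after assignment: [33, 31, 30]
LPT makespan = 33
Lower bound = max(max_job, ceil(total/3)) = max(24, 32) = 32
Ratio = 33 / 32 = 1.0313

1.0313


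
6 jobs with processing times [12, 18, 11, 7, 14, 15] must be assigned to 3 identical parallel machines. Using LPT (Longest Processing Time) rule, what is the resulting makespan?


Sort jobs in decreasing order (LPT): [18, 15, 14, 12, 11, 7]
Assign each job to the least loaded machine:
  Machine 1: jobs [18, 7], load = 25
  Machine 2: jobs [15, 11], load = 26
  Machine 3: jobs [14, 12], load = 26
Makespan = max load = 26

26


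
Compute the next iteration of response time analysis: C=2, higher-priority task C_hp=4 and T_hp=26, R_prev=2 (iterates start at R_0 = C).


R_next = C + ceil(R_prev / T_hp) * C_hp
ceil(2 / 26) = ceil(0.0769) = 1
Interference = 1 * 4 = 4
R_next = 2 + 4 = 6

6


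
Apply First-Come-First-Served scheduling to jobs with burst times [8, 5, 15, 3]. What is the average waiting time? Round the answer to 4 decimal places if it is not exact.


FCFS order (as given): [8, 5, 15, 3]
Waiting times:
  Job 1: wait = 0
  Job 2: wait = 8
  Job 3: wait = 13
  Job 4: wait = 28
Sum of waiting times = 49
Average waiting time = 49/4 = 12.25

12.25


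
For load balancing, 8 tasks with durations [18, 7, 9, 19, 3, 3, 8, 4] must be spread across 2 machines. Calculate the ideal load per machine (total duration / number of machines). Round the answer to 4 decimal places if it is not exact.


Total processing time = 18 + 7 + 9 + 19 + 3 + 3 + 8 + 4 = 71
Number of machines = 2
Ideal balanced load = 71 / 2 = 35.5

35.5


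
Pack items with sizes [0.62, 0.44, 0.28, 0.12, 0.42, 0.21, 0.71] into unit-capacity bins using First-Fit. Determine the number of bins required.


Place items sequentially using First-Fit:
  Item 0.62 -> new Bin 1
  Item 0.44 -> new Bin 2
  Item 0.28 -> Bin 1 (now 0.9)
  Item 0.12 -> Bin 2 (now 0.56)
  Item 0.42 -> Bin 2 (now 0.98)
  Item 0.21 -> new Bin 3
  Item 0.71 -> Bin 3 (now 0.92)
Total bins used = 3

3


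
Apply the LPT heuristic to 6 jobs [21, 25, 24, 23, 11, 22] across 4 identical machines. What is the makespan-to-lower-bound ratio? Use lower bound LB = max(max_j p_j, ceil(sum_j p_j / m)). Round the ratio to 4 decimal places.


LPT order: [25, 24, 23, 22, 21, 11]
Machine loads after assignment: [25, 24, 34, 43]
LPT makespan = 43
Lower bound = max(max_job, ceil(total/4)) = max(25, 32) = 32
Ratio = 43 / 32 = 1.3438

1.3438


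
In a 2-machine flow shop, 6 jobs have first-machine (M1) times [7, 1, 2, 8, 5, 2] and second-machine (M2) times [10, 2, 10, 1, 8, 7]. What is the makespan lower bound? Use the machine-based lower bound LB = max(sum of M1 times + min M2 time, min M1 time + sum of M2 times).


LB1 = sum(M1 times) + min(M2 times) = 25 + 1 = 26
LB2 = min(M1 times) + sum(M2 times) = 1 + 38 = 39
Lower bound = max(LB1, LB2) = max(26, 39) = 39

39


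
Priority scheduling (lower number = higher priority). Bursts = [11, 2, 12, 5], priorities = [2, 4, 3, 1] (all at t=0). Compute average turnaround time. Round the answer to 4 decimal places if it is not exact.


Sort by priority (ascending = highest first):
Order: [(1, 5), (2, 11), (3, 12), (4, 2)]
Completion times:
  Priority 1, burst=5, C=5
  Priority 2, burst=11, C=16
  Priority 3, burst=12, C=28
  Priority 4, burst=2, C=30
Average turnaround = 79/4 = 19.75

19.75


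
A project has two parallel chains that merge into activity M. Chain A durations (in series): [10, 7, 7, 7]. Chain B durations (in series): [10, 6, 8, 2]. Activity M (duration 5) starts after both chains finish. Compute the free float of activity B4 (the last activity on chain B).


ES(B4) = sum of predecessors on chain B = 24
EF(B4) = ES + duration = 24 + 2 = 26
Successor of B4 is M. ES(M) = max(sum(A), sum(B)) = max(31, 26) = 31
Free float = ES(successor) - EF(current) = 31 - 26 = 5

5


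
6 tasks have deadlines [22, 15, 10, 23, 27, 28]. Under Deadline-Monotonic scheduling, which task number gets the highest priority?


Sort tasks by relative deadline (ascending):
  Task 3: deadline = 10
  Task 2: deadline = 15
  Task 1: deadline = 22
  Task 4: deadline = 23
  Task 5: deadline = 27
  Task 6: deadline = 28
Priority order (highest first): [3, 2, 1, 4, 5, 6]
Highest priority task = 3

3


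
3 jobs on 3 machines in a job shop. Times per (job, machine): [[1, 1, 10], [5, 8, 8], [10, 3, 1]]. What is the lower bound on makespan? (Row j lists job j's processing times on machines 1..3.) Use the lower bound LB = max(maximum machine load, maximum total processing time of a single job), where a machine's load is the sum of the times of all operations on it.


Machine loads:
  Machine 1: 1 + 5 + 10 = 16
  Machine 2: 1 + 8 + 3 = 12
  Machine 3: 10 + 8 + 1 = 19
Max machine load = 19
Job totals:
  Job 1: 12
  Job 2: 21
  Job 3: 14
Max job total = 21
Lower bound = max(19, 21) = 21

21


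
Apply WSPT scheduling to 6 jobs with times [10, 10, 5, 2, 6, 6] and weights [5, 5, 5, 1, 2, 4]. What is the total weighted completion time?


Compute p/w ratios and sort ascending (WSPT): [(5, 5), (6, 4), (10, 5), (10, 5), (2, 1), (6, 2)]
Compute weighted completion times:
  Job (p=5,w=5): C=5, w*C=5*5=25
  Job (p=6,w=4): C=11, w*C=4*11=44
  Job (p=10,w=5): C=21, w*C=5*21=105
  Job (p=10,w=5): C=31, w*C=5*31=155
  Job (p=2,w=1): C=33, w*C=1*33=33
  Job (p=6,w=2): C=39, w*C=2*39=78
Total weighted completion time = 440

440


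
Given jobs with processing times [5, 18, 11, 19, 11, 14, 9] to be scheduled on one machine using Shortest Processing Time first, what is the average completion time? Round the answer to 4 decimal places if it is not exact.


Sort jobs by processing time (SPT order): [5, 9, 11, 11, 14, 18, 19]
Compute completion times sequentially:
  Job 1: processing = 5, completes at 5
  Job 2: processing = 9, completes at 14
  Job 3: processing = 11, completes at 25
  Job 4: processing = 11, completes at 36
  Job 5: processing = 14, completes at 50
  Job 6: processing = 18, completes at 68
  Job 7: processing = 19, completes at 87
Sum of completion times = 285
Average completion time = 285/7 = 40.7143

40.7143


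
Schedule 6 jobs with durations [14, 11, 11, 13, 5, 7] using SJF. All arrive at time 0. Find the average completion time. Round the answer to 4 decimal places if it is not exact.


SJF order (ascending): [5, 7, 11, 11, 13, 14]
Completion times:
  Job 1: burst=5, C=5
  Job 2: burst=7, C=12
  Job 3: burst=11, C=23
  Job 4: burst=11, C=34
  Job 5: burst=13, C=47
  Job 6: burst=14, C=61
Average completion = 182/6 = 30.3333

30.3333


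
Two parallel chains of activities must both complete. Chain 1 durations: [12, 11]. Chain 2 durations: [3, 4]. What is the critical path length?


Path A total = 12 + 11 = 23
Path B total = 3 + 4 = 7
Critical path = longest path = max(23, 7) = 23

23


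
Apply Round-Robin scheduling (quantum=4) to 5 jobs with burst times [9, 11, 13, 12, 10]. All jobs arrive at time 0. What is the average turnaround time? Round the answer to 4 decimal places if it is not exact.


Time quantum = 4
Execution trace:
  J1 runs 4 units, time = 4
  J2 runs 4 units, time = 8
  J3 runs 4 units, time = 12
  J4 runs 4 units, time = 16
  J5 runs 4 units, time = 20
  J1 runs 4 units, time = 24
  J2 runs 4 units, time = 28
  J3 runs 4 units, time = 32
  J4 runs 4 units, time = 36
  J5 runs 4 units, time = 40
  J1 runs 1 units, time = 41
  J2 runs 3 units, time = 44
  J3 runs 4 units, time = 48
  J4 runs 4 units, time = 52
  J5 runs 2 units, time = 54
  J3 runs 1 units, time = 55
Finish times: [41, 44, 55, 52, 54]
Average turnaround = 246/5 = 49.2

49.2


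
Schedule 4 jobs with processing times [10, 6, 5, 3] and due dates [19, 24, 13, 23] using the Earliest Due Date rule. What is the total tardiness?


Sort by due date (EDD order): [(5, 13), (10, 19), (3, 23), (6, 24)]
Compute completion times and tardiness:
  Job 1: p=5, d=13, C=5, tardiness=max(0,5-13)=0
  Job 2: p=10, d=19, C=15, tardiness=max(0,15-19)=0
  Job 3: p=3, d=23, C=18, tardiness=max(0,18-23)=0
  Job 4: p=6, d=24, C=24, tardiness=max(0,24-24)=0
Total tardiness = 0

0


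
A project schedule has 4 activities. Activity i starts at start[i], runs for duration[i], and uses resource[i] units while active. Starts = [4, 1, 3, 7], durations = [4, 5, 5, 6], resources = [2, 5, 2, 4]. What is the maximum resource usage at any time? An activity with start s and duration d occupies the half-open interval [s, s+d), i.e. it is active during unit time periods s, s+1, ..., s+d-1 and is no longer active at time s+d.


Each activity i is active on [start_i, start_i + duration_i).
Compute total resource usage per time slot:
  t=0: active resources = [], total = 0
  t=1: active resources = [5], total = 5
  t=2: active resources = [5], total = 5
  t=3: active resources = [5, 2], total = 7
  t=4: active resources = [2, 5, 2], total = 9
  t=5: active resources = [2, 5, 2], total = 9
  t=6: active resources = [2, 2], total = 4
  t=7: active resources = [2, 2, 4], total = 8
  t=8: active resources = [4], total = 4
  t=9: active resources = [4], total = 4
  t=10: active resources = [4], total = 4
  t=11: active resources = [4], total = 4
  t=12: active resources = [4], total = 4
Peak resource demand = 9

9


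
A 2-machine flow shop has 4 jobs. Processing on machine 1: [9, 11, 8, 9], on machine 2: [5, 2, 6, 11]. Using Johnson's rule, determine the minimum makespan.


Apply Johnson's rule:
  Group 1 (a <= b): [(4, 9, 11)]
  Group 2 (a > b): [(3, 8, 6), (1, 9, 5), (2, 11, 2)]
Optimal job order: [4, 3, 1, 2]
Schedule:
  Job 4: M1 done at 9, M2 done at 20
  Job 3: M1 done at 17, M2 done at 26
  Job 1: M1 done at 26, M2 done at 31
  Job 2: M1 done at 37, M2 done at 39
Makespan = 39

39


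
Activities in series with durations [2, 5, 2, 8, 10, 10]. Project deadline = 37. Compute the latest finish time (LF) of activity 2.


LF(activity 2) = deadline - sum of successor durations
Successors: activities 3 through 6 with durations [2, 8, 10, 10]
Sum of successor durations = 30
LF = 37 - 30 = 7

7


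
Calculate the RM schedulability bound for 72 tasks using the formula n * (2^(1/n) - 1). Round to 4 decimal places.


Compute 2^(1/72) = 1.0096735332
Subtract 1: 1.0096735332 - 1 = 0.0096735332
Multiply by n: 72 * 0.0096735332 = 0.6964943904
Round to 4 dp: 0.6965

0.6965


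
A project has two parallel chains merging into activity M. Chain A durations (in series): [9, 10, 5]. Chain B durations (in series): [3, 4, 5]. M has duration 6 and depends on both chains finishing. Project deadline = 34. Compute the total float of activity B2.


Forward pass: ES(B2) = sum of predecessors on chain B = 3
EF = ES + duration = 3 + 4 = 7
Backward pass: LF(M) = deadline = 34; LS(M) = 34 - 6 = 28
LF(B2) = LS(M) - sum(successors on chain B) = 28 - 5 = 23
LS = LF - duration = 23 - 4 = 19
Total float = LS - ES = 19 - 3 = 16

16


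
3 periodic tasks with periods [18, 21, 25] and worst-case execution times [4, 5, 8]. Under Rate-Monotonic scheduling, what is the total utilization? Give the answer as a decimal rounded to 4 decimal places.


Compute individual utilizations (exact fractions):
  Task 1: C/T = 4/18 = 2/9 (approx. 0.2222)
  Task 2: C/T = 5/21 (approx. 0.2381)
  Task 3: C/T = 8/25 (approx. 0.32)
Total utilization U = 2/9 + 5/21 + 8/25 = 1229/1575
Rounded to 4 decimal places: U = 0.7803
RM (Liu & Layland) bound for 3 tasks = 0.779763; compare with U = 1229/1575 (approx. 0.780317)
bound < U <= 1, so the RM sufficient condition is not met (inconclusive; an exact test such as response-time analysis is needed).

0.7803


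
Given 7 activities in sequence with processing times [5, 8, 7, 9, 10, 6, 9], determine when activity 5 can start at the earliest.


Activity 5 starts after activities 1 through 4 complete.
Predecessor durations: [5, 8, 7, 9]
ES = 5 + 8 + 7 + 9 = 29

29


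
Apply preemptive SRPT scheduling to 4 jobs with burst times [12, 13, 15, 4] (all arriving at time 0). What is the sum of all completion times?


Since all jobs arrive at t=0, SRPT equals SPT ordering.
SPT order: [4, 12, 13, 15]
Completion times:
  Job 1: p=4, C=4
  Job 2: p=12, C=16
  Job 3: p=13, C=29
  Job 4: p=15, C=44
Total completion time = 4 + 16 + 29 + 44 = 93

93


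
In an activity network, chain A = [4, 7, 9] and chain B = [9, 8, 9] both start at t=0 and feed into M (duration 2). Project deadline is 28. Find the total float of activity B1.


Forward pass: ES(B1) = sum of predecessors on chain B = 0
EF = ES + duration = 0 + 9 = 9
Backward pass: LF(M) = deadline = 28; LS(M) = 28 - 2 = 26
LF(B1) = LS(M) - sum(successors on chain B) = 26 - 17 = 9
LS = LF - duration = 9 - 9 = 0
Total float = LS - ES = 0 - 0 = 0

0


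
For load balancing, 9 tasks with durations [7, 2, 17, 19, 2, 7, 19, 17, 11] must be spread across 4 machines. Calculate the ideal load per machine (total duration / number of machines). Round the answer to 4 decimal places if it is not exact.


Total processing time = 7 + 2 + 17 + 19 + 2 + 7 + 19 + 17 + 11 = 101
Number of machines = 4
Ideal balanced load = 101 / 4 = 25.25

25.25


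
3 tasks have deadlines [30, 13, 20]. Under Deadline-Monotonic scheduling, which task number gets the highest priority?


Sort tasks by relative deadline (ascending):
  Task 2: deadline = 13
  Task 3: deadline = 20
  Task 1: deadline = 30
Priority order (highest first): [2, 3, 1]
Highest priority task = 2

2


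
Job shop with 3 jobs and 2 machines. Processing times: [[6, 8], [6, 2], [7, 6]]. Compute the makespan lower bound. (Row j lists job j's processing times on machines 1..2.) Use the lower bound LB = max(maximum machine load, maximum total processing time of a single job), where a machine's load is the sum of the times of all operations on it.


Machine loads:
  Machine 1: 6 + 6 + 7 = 19
  Machine 2: 8 + 2 + 6 = 16
Max machine load = 19
Job totals:
  Job 1: 14
  Job 2: 8
  Job 3: 13
Max job total = 14
Lower bound = max(19, 14) = 19

19


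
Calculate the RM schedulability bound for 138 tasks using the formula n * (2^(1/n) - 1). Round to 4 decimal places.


Compute 2^(1/138) = 1.0050354411
Subtract 1: 1.0050354411 - 1 = 0.0050354411
Multiply by n: 138 * 0.0050354411 = 0.6948908718
Round to 4 dp: 0.6949

0.6949


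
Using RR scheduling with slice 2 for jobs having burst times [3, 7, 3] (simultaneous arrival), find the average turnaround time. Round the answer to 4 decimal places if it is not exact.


Time quantum = 2
Execution trace:
  J1 runs 2 units, time = 2
  J2 runs 2 units, time = 4
  J3 runs 2 units, time = 6
  J1 runs 1 units, time = 7
  J2 runs 2 units, time = 9
  J3 runs 1 units, time = 10
  J2 runs 2 units, time = 12
  J2 runs 1 units, time = 13
Finish times: [7, 13, 10]
Average turnaround = 30/3 = 10.0

10.0


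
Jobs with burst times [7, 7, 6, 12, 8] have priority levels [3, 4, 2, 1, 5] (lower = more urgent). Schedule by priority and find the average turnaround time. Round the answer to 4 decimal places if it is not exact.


Sort by priority (ascending = highest first):
Order: [(1, 12), (2, 6), (3, 7), (4, 7), (5, 8)]
Completion times:
  Priority 1, burst=12, C=12
  Priority 2, burst=6, C=18
  Priority 3, burst=7, C=25
  Priority 4, burst=7, C=32
  Priority 5, burst=8, C=40
Average turnaround = 127/5 = 25.4

25.4


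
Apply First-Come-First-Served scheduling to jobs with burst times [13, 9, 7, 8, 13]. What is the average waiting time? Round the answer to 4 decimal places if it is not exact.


FCFS order (as given): [13, 9, 7, 8, 13]
Waiting times:
  Job 1: wait = 0
  Job 2: wait = 13
  Job 3: wait = 22
  Job 4: wait = 29
  Job 5: wait = 37
Sum of waiting times = 101
Average waiting time = 101/5 = 20.2

20.2


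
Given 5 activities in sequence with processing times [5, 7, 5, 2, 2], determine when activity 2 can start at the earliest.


Activity 2 starts after activities 1 through 1 complete.
Predecessor durations: [5]
ES = 5 = 5

5


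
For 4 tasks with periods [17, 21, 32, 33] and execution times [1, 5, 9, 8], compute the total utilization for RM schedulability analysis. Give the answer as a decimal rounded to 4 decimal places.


Compute individual utilizations (exact fractions):
  Task 1: C/T = 1/17 (approx. 0.0588)
  Task 2: C/T = 5/21 (approx. 0.2381)
  Task 3: C/T = 9/32 (approx. 0.2813)
  Task 4: C/T = 8/33 (approx. 0.2424)
Total utilization U = 1/17 + 5/21 + 9/32 + 8/33 = 34373/41888
Rounded to 4 decimal places: U = 0.8206
RM (Liu & Layland) bound for 4 tasks = 0.756828; compare with U = 34373/41888 (approx. 0.820593)
bound < U <= 1, so the RM sufficient condition is not met (inconclusive; an exact test such as response-time analysis is needed).

0.8206
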